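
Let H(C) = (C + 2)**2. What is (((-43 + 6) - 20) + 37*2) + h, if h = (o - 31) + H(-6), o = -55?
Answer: -53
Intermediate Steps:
H(C) = (2 + C)**2
h = -70 (h = (-55 - 31) + (2 - 6)**2 = -86 + (-4)**2 = -86 + 16 = -70)
(((-43 + 6) - 20) + 37*2) + h = (((-43 + 6) - 20) + 37*2) - 70 = ((-37 - 20) + 74) - 70 = (-57 + 74) - 70 = 17 - 70 = -53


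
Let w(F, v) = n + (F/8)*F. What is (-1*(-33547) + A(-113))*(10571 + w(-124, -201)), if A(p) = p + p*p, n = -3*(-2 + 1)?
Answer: 577352688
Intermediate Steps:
n = 3 (n = -3*(-1) = 3)
A(p) = p + p²
w(F, v) = 3 + F²/8 (w(F, v) = 3 + (F/8)*F = 3 + F²/8)
(-1*(-33547) + A(-113))*(10571 + w(-124, -201)) = (-1*(-33547) - 113*(1 - 113))*(10571 + (3 + (⅛)*(-124)²)) = (33547 - 113*(-112))*(10571 + (3 + (⅛)*15376)) = (33547 + 12656)*(10571 + (3 + 1922)) = 46203*(10571 + 1925) = 46203*12496 = 577352688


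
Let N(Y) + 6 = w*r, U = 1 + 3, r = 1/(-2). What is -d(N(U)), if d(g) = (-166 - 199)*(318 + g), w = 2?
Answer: 113515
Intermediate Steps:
r = -1/2 ≈ -0.50000
U = 4
N(Y) = -7 (N(Y) = -6 + 2*(-1/2) = -6 - 1 = -7)
d(g) = -116070 - 365*g (d(g) = -365*(318 + g) = -116070 - 365*g)
-d(N(U)) = -(-116070 - 365*(-7)) = -(-116070 + 2555) = -1*(-113515) = 113515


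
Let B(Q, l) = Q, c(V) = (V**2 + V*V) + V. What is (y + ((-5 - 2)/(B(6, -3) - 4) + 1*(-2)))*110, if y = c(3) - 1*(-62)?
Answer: 8525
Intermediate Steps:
c(V) = V + 2*V**2 (c(V) = (V**2 + V**2) + V = 2*V**2 + V = V + 2*V**2)
y = 83 (y = 3*(1 + 2*3) - 1*(-62) = 3*(1 + 6) + 62 = 3*7 + 62 = 21 + 62 = 83)
(y + ((-5 - 2)/(B(6, -3) - 4) + 1*(-2)))*110 = (83 + ((-5 - 2)/(6 - 4) + 1*(-2)))*110 = (83 + (-7/2 - 2))*110 = (83 - 11/2)*110 = (155/2)*110 = 8525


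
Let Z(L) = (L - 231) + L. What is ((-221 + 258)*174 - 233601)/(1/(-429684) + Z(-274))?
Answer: 97608306492/334723837 ≈ 291.61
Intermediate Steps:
Z(L) = -231 + 2*L (Z(L) = (-231 + L) + L = -231 + 2*L)
((-221 + 258)*174 - 233601)/(1/(-429684) + Z(-274)) = ((-221 + 258)*174 - 233601)/(1/(-429684) + (-231 + 2*(-274))) = (37*174 - 233601)/(-1/429684 + (-231 - 548)) = (6438 - 233601)/(-1/429684 - 779) = -227163/(-334723837/429684) = -227163*(-429684/334723837) = 97608306492/334723837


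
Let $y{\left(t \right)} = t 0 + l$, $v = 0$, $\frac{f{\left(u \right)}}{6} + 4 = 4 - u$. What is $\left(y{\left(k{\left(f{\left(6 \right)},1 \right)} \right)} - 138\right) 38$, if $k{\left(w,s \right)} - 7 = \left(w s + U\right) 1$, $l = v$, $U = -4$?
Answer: $-5244$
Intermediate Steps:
$f{\left(u \right)} = - 6 u$ ($f{\left(u \right)} = -24 + 6 \left(4 - u\right) = -24 - \left(-24 + 6 u\right) = - 6 u$)
$l = 0$
$k{\left(w,s \right)} = 3 + s w$ ($k{\left(w,s \right)} = 7 + \left(w s - 4\right) 1 = 7 + \left(s w - 4\right) 1 = 7 + \left(-4 + s w\right) 1 = 7 + \left(-4 + s w\right) = 3 + s w$)
$y{\left(t \right)} = 0$ ($y{\left(t \right)} = t 0 + 0 = 0 + 0 = 0$)
$\left(y{\left(k{\left(f{\left(6 \right)},1 \right)} \right)} - 138\right) 38 = \left(0 - 138\right) 38 = \left(-138\right) 38 = -5244$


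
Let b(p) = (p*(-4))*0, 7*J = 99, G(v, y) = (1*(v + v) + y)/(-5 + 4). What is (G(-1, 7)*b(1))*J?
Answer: 0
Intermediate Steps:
G(v, y) = -y - 2*v (G(v, y) = (1*(2*v) + y)/(-1) = (2*v + y)*(-1) = (y + 2*v)*(-1) = -y - 2*v)
J = 99/7 (J = (⅐)*99 = 99/7 ≈ 14.143)
b(p) = 0 (b(p) = -4*p*0 = 0)
(G(-1, 7)*b(1))*J = ((-1*7 - 2*(-1))*0)*(99/7) = ((-7 + 2)*0)*(99/7) = -5*0*(99/7) = 0*(99/7) = 0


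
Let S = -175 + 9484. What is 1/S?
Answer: 1/9309 ≈ 0.00010742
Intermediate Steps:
S = 9309
1/S = 1/9309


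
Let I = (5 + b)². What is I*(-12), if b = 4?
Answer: -972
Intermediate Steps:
I = 81 (I = (5 + 4)² = 9² = 81)
I*(-12) = 81*(-12) = -972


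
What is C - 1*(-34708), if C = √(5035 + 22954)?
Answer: 34708 + √27989 ≈ 34875.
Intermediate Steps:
C = √27989 ≈ 167.30
C - 1*(-34708) = √27989 - 1*(-34708) = √27989 + 34708 = 34708 + √27989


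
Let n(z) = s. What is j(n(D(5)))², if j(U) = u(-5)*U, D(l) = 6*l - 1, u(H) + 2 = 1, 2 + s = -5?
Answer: 49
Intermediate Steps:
s = -7 (s = -2 - 5 = -7)
u(H) = -1 (u(H) = -2 + 1 = -1)
D(l) = -1 + 6*l
n(z) = -7
j(U) = -U
j(n(D(5)))² = (-1*(-7))² = 7² = 49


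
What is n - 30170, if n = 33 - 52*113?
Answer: -36013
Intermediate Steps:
n = -5843 (n = 33 - 5876 = -5843)
n - 30170 = -5843 - 30170 = -36013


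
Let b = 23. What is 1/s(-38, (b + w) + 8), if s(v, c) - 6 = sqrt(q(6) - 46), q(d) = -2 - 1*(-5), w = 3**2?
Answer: 6/79 - I*sqrt(43)/79 ≈ 0.075949 - 0.083006*I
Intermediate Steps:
w = 9
q(d) = 3 (q(d) = -2 + 5 = 3)
s(v, c) = 6 + I*sqrt(43) (s(v, c) = 6 + sqrt(3 - 46) = 6 + sqrt(-43) = 6 + I*sqrt(43))
1/s(-38, (b + w) + 8) = 1/(6 + I*sqrt(43))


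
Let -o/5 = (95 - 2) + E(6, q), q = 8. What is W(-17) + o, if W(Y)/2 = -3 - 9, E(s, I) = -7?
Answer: -454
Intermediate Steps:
W(Y) = -24 (W(Y) = 2*(-3 - 9) = 2*(-12) = -24)
o = -430 (o = -5*((95 - 2) - 7) = -5*(93 - 7) = -5*86 = -430)
W(-17) + o = -24 - 430 = -454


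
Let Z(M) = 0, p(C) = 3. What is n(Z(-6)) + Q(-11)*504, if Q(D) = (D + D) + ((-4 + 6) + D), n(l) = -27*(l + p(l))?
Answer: -15705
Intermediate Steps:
n(l) = -81 - 27*l (n(l) = -27*(l + 3) = -27*(3 + l) = -81 - 27*l)
Q(D) = 2 + 3*D (Q(D) = 2*D + (2 + D) = 2 + 3*D)
n(Z(-6)) + Q(-11)*504 = (-81 - 27*0) + (2 + 3*(-11))*504 = (-81 + 0) + (2 - 33)*504 = -81 - 31*504 = -81 - 15624 = -15705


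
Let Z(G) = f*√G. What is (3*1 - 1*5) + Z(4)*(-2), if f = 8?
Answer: -34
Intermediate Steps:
Z(G) = 8*√G
(3*1 - 1*5) + Z(4)*(-2) = (3*1 - 1*5) + (8*√4)*(-2) = (3 - 5) + (8*2)*(-2) = -2 + 16*(-2) = -2 - 32 = -34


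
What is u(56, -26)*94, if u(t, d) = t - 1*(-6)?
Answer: 5828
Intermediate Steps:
u(t, d) = 6 + t (u(t, d) = t + 6 = 6 + t)
u(56, -26)*94 = (6 + 56)*94 = 62*94 = 5828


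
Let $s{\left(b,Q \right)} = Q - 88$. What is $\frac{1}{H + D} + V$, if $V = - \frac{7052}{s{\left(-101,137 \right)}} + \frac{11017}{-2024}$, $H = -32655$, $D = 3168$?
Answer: $- \frac{18991018201}{127147944} \approx -149.36$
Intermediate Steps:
$s{\left(b,Q \right)} = -88 + Q$
$V = - \frac{644047}{4312}$ ($V = - \frac{7052}{-88 + 137} + \frac{11017}{-2024} = - \frac{7052}{49} + 11017 \left(- \frac{1}{2024}\right) = \left(-7052\right) \frac{1}{49} - \frac{479}{88} = - \frac{7052}{49} - \frac{479}{88} = - \frac{644047}{4312} \approx -149.36$)
$\frac{1}{H + D} + V = \frac{1}{-32655 + 3168} - \frac{644047}{4312} = \frac{1}{-29487} - \frac{644047}{4312} = - \frac{1}{29487} - \frac{644047}{4312} = - \frac{18991018201}{127147944}$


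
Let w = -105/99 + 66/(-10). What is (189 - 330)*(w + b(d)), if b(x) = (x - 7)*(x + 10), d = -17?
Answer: -1243432/55 ≈ -22608.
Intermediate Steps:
w = -1264/165 (w = -105*1/99 + 66*(-⅒) = -35/33 - 33/5 = -1264/165 ≈ -7.6606)
b(x) = (-7 + x)*(10 + x)
(189 - 330)*(w + b(d)) = (189 - 330)*(-1264/165 + (-70 + (-17)² + 3*(-17))) = -141*(-1264/165 + (-70 + 289 - 51)) = -141*(-1264/165 + 168) = -141*26456/165 = -1243432/55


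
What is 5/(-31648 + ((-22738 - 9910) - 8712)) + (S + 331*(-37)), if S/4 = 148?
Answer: -850908245/73008 ≈ -11655.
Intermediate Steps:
S = 592 (S = 4*148 = 592)
5/(-31648 + ((-22738 - 9910) - 8712)) + (S + 331*(-37)) = 5/(-31648 + ((-22738 - 9910) - 8712)) + (592 + 331*(-37)) = 5/(-31648 + (-32648 - 8712)) + (592 - 12247) = 5/(-31648 - 41360) - 11655 = 5/(-73008) - 11655 = -1/73008*5 - 11655 = -5/73008 - 11655 = -850908245/73008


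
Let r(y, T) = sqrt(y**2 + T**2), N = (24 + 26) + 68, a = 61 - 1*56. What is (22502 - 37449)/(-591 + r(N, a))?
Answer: 8833677/335332 + 14947*sqrt(13949)/335332 ≈ 31.607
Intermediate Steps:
a = 5 (a = 61 - 56 = 5)
N = 118 (N = 50 + 68 = 118)
r(y, T) = sqrt(T**2 + y**2)
(22502 - 37449)/(-591 + r(N, a)) = (22502 - 37449)/(-591 + sqrt(5**2 + 118**2)) = -14947/(-591 + sqrt(25 + 13924)) = -14947/(-591 + sqrt(13949))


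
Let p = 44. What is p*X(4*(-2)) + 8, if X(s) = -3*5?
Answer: -652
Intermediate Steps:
X(s) = -15
p*X(4*(-2)) + 8 = 44*(-15) + 8 = -660 + 8 = -652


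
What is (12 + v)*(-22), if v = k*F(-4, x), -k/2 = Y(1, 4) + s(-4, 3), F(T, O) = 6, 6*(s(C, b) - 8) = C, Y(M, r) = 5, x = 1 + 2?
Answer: 2992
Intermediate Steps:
x = 3
s(C, b) = 8 + C/6
k = -74/3 (k = -2*(5 + (8 + (1/6)*(-4))) = -2*(5 + (8 - 2/3)) = -2*(5 + 22/3) = -2*37/3 = -74/3 ≈ -24.667)
v = -148 (v = -74/3*6 = -148)
(12 + v)*(-22) = (12 - 148)*(-22) = -136*(-22) = 2992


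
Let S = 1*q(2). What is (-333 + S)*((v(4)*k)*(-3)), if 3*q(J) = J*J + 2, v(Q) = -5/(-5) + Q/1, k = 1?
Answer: 4965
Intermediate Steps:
v(Q) = 1 + Q (v(Q) = -5*(-⅕) + Q*1 = 1 + Q)
q(J) = ⅔ + J²/3 (q(J) = (J*J + 2)/3 = (J² + 2)/3 = (2 + J²)/3 = ⅔ + J²/3)
S = 2 (S = 1*(⅔ + (⅓)*2²) = 1*(⅔ + (⅓)*4) = 1*(⅔ + 4/3) = 1*2 = 2)
(-333 + S)*((v(4)*k)*(-3)) = (-333 + 2)*(((1 + 4)*1)*(-3)) = -331*5*1*(-3) = -1655*(-3) = -331*(-15) = 4965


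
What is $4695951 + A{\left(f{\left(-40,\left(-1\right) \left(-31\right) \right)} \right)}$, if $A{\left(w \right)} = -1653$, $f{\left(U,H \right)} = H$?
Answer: $4694298$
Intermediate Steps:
$4695951 + A{\left(f{\left(-40,\left(-1\right) \left(-31\right) \right)} \right)} = 4695951 - 1653 = 4694298$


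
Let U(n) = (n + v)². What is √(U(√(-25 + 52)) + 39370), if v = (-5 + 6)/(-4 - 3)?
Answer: √(1930454 - 42*√3)/7 ≈ 198.48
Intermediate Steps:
v = -⅐ (v = 1/(-7) = 1*(-⅐) = -⅐ ≈ -0.14286)
U(n) = (-⅐ + n)² (U(n) = (n - ⅐)² = (-⅐ + n)²)
√(U(√(-25 + 52)) + 39370) = √((-1 + 7*√(-25 + 52))²/49 + 39370) = √((-1 + 7*√27)²/49 + 39370) = √((-1 + 7*(3*√3))²/49 + 39370) = √((-1 + 21*√3)²/49 + 39370) = √(39370 + (-1 + 21*√3)²/49)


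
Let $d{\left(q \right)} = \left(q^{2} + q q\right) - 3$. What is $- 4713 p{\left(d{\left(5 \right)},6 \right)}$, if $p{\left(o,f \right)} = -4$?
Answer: $18852$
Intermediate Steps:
$d{\left(q \right)} = -3 + 2 q^{2}$ ($d{\left(q \right)} = \left(q^{2} + q^{2}\right) - 3 = 2 q^{2} - 3 = -3 + 2 q^{2}$)
$- 4713 p{\left(d{\left(5 \right)},6 \right)} = \left(-4713\right) \left(-4\right) = 18852$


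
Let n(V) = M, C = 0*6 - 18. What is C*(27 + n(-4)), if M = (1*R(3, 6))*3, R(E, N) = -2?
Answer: -378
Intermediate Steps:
C = -18 (C = 0 - 18 = -18)
M = -6 (M = (1*(-2))*3 = -2*3 = -6)
n(V) = -6
C*(27 + n(-4)) = -18*(27 - 6) = -18*21 = -378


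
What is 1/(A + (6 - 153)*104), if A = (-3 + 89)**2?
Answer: -1/7892 ≈ -0.00012671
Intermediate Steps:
A = 7396 (A = 86**2 = 7396)
1/(A + (6 - 153)*104) = 1/(7396 + (6 - 153)*104) = 1/(7396 - 147*104) = 1/(7396 - 15288) = 1/(-7892) = -1/7892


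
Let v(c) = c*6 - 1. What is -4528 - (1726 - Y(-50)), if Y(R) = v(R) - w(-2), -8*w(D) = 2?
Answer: -26219/4 ≈ -6554.8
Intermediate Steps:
w(D) = -¼ (w(D) = -⅛*2 = -¼)
v(c) = -1 + 6*c (v(c) = 6*c - 1 = -1 + 6*c)
Y(R) = -¾ + 6*R (Y(R) = (-1 + 6*R) - 1*(-¼) = (-1 + 6*R) + ¼ = -¾ + 6*R)
-4528 - (1726 - Y(-50)) = -4528 - (1726 - (-¾ + 6*(-50))) = -4528 - (1726 - (-¾ - 300)) = -4528 - (1726 - 1*(-1203/4)) = -4528 - (1726 + 1203/4) = -4528 - 1*8107/4 = -4528 - 8107/4 = -26219/4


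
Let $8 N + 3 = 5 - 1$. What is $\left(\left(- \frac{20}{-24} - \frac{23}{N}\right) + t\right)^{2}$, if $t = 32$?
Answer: $\frac{822649}{36} \approx 22851.0$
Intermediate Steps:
$N = \frac{1}{8}$ ($N = - \frac{3}{8} + \frac{5 - 1}{8} = - \frac{3}{8} + \frac{1}{8} \cdot 4 = - \frac{3}{8} + \frac{1}{2} = \frac{1}{8} \approx 0.125$)
$\left(\left(- \frac{20}{-24} - \frac{23}{N}\right) + t\right)^{2} = \left(\left(- \frac{20}{-24} - 23 \frac{1}{\frac{1}{8}}\right) + 32\right)^{2} = \left(\left(\left(-20\right) \left(- \frac{1}{24}\right) - 184\right) + 32\right)^{2} = \left(\left(\frac{5}{6} - 184\right) + 32\right)^{2} = \left(- \frac{1099}{6} + 32\right)^{2} = \left(- \frac{907}{6}\right)^{2} = \frac{822649}{36}$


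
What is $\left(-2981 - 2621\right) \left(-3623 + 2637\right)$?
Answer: $5523572$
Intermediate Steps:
$\left(-2981 - 2621\right) \left(-3623 + 2637\right) = \left(-5602\right) \left(-986\right) = 5523572$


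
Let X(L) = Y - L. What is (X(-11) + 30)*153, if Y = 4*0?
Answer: 6273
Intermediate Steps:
Y = 0
X(L) = -L (X(L) = 0 - L = -L)
(X(-11) + 30)*153 = (-1*(-11) + 30)*153 = (11 + 30)*153 = 41*153 = 6273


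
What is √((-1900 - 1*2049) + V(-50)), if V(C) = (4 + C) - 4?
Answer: I*√3999 ≈ 63.238*I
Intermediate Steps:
V(C) = C
√((-1900 - 1*2049) + V(-50)) = √((-1900 - 1*2049) - 50) = √((-1900 - 2049) - 50) = √(-3949 - 50) = √(-3999) = I*√3999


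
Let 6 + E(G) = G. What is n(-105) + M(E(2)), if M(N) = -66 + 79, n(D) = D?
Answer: -92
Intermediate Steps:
E(G) = -6 + G
M(N) = 13
n(-105) + M(E(2)) = -105 + 13 = -92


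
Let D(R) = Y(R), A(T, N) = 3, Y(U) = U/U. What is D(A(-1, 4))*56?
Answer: 56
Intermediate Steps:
Y(U) = 1
D(R) = 1
D(A(-1, 4))*56 = 1*56 = 56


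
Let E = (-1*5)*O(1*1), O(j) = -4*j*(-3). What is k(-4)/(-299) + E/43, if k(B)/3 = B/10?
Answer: -89442/64285 ≈ -1.3913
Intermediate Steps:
O(j) = 12*j
E = -60 (E = (-1*5)*(12*(1*1)) = -60 ≈ -60.000)
k(B) = 3*B/10 (k(B) = 3*(B/10) = 3*B/10)
k(-4)/(-299) + E/43 = ((3/10)*(-4))/(-299) - 60/43 = -6/5*(-1/299) - 60*1/43 = 6/1495 - 60/43 = -89442/64285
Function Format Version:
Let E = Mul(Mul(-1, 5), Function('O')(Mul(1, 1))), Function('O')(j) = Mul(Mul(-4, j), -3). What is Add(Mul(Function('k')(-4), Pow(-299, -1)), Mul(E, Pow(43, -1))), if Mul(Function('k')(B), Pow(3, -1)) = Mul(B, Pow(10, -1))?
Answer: Rational(-89442, 64285) ≈ -1.3913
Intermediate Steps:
Function('O')(j) = Mul(12, j)
E = -60 (E = Mul(Mul(-1, 5), Mul(12, Mul(1, 1))) = Mul(-5, Mul(12, 1)) = Mul(-5, 12) = -60)
Function('k')(B) = Mul(Rational(3, 10), B) (Function('k')(B) = Mul(3, Mul(B, Pow(10, -1))) = Mul(3, Mul(B, Rational(1, 10))) = Mul(3, Mul(Rational(1, 10), B)) = Mul(Rational(3, 10), B))
Add(Mul(Function('k')(-4), Pow(-299, -1)), Mul(E, Pow(43, -1))) = Add(Mul(Mul(Rational(3, 10), -4), Pow(-299, -1)), Mul(-60, Pow(43, -1))) = Add(Mul(Rational(-6, 5), Rational(-1, 299)), Mul(-60, Rational(1, 43))) = Add(Rational(6, 1495), Rational(-60, 43)) = Rational(-89442, 64285)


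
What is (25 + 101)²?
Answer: 15876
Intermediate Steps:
(25 + 101)² = 126² = 15876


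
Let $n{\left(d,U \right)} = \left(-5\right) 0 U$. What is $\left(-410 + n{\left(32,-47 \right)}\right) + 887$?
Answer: $477$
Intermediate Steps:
$n{\left(d,U \right)} = 0$ ($n{\left(d,U \right)} = 0 U = 0$)
$\left(-410 + n{\left(32,-47 \right)}\right) + 887 = \left(-410 + 0\right) + 887 = -410 + 887 = 477$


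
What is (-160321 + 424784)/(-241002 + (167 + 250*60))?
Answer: -264463/225835 ≈ -1.1710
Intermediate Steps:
(-160321 + 424784)/(-241002 + (167 + 250*60)) = 264463/(-241002 + (167 + 15000)) = 264463/(-241002 + 15167) = 264463/(-225835) = 264463*(-1/225835) = -264463/225835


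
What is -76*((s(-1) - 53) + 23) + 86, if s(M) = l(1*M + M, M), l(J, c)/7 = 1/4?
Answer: 2233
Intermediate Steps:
l(J, c) = 7/4
s(M) = 7/4
-76*((s(-1) - 53) + 23) + 86 = -76*((7/4 - 53) + 23) + 86 = -76*(-205/4 + 23) + 86 = -76*(-113/4) + 86 = 2147 + 86 = 2233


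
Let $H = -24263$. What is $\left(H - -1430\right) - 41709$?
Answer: $-64542$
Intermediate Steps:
$\left(H - -1430\right) - 41709 = \left(-24263 - -1430\right) - 41709 = \left(-24263 + 1430\right) - 41709 = -22833 - 41709 = -64542$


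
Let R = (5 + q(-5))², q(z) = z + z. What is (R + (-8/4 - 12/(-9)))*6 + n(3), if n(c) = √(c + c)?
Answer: 146 + √6 ≈ 148.45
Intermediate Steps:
n(c) = √2*√c (n(c) = √(2*c) = √2*√c)
q(z) = 2*z
R = 25 (R = (5 + 2*(-5))² = (5 - 10)² = (-5)² = 25)
(R + (-8/4 - 12/(-9)))*6 + n(3) = (25 + (-8/4 - 12/(-9)))*6 + √2*√3 = (25 + (-8*¼ - 12*(-⅑)))*6 + √6 = (25 + (-2 + 4/3))*6 + √6 = (25 - ⅔)*6 + √6 = (73/3)*6 + √6 = 146 + √6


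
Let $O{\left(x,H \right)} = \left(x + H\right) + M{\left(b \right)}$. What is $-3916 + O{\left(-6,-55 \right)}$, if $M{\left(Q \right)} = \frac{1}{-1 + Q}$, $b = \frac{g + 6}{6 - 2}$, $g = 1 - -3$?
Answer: $- \frac{11929}{3} \approx -3976.3$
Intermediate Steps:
$g = 4$ ($g = 1 + 3 = 4$)
$b = \frac{5}{2}$ ($b = \frac{4 + 6}{6 - 2} = \frac{10}{4} = 10 \cdot \frac{1}{4} = \frac{5}{2} \approx 2.5$)
$O{\left(x,H \right)} = \frac{2}{3} + H + x$ ($O{\left(x,H \right)} = \left(x + H\right) + \frac{1}{-1 + \frac{5}{2}} = \left(H + x\right) + \frac{1}{\frac{3}{2}} = \left(H + x\right) + \frac{2}{3} = \frac{2}{3} + H + x$)
$-3916 + O{\left(-6,-55 \right)} = -3916 - \frac{181}{3} = - \frac{11929}{3}$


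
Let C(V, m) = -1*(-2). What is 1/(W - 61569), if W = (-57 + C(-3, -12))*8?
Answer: -1/62009 ≈ -1.6127e-5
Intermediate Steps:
C(V, m) = 2
W = -440 (W = (-57 + 2)*8 = -55*8 = -440)
1/(W - 61569) = 1/(-440 - 61569) = 1/(-62009) = -1/62009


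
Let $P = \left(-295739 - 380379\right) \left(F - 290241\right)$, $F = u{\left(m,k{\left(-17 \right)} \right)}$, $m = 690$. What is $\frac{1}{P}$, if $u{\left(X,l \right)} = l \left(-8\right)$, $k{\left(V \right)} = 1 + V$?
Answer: $\frac{1}{196150621334} \approx 5.0981 \cdot 10^{-12}$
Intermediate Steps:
$u{\left(X,l \right)} = - 8 l$
$F = 128$ ($F = - 8 \left(1 - 17\right) = \left(-8\right) \left(-16\right) = 128$)
$P = 196150621334$ ($P = \left(-295739 - 380379\right) \left(128 - 290241\right) = \left(-676118\right) \left(-290113\right) = 196150621334$)
$\frac{1}{P} = \frac{1}{196150621334}$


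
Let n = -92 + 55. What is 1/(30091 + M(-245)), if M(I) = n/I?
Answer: 245/7372332 ≈ 3.3232e-5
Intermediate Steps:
n = -37
M(I) = -37/I
1/(30091 + M(-245)) = 1/(30091 - 37/(-245)) = 1/(30091 - 37*(-1/245)) = 1/(30091 + 37/245) = 1/(7372332/245) = 245/7372332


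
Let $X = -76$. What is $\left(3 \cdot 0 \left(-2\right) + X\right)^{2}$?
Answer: $5776$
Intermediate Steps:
$\left(3 \cdot 0 \left(-2\right) + X\right)^{2} = \left(3 \cdot 0 \left(-2\right) - 76\right)^{2} = \left(0 \left(-2\right) - 76\right)^{2} = \left(0 - 76\right)^{2} = \left(-76\right)^{2} = 5776$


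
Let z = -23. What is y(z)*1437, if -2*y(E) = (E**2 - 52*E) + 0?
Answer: -2478825/2 ≈ -1.2394e+6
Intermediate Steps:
y(E) = 26*E - E**2/2 (y(E) = -((E**2 - 52*E) + 0)/2 = -(E**2 - 52*E)/2 = 26*E - E**2/2)
y(z)*1437 = ((1/2)*(-23)*(52 - 1*(-23)))*1437 = ((1/2)*(-23)*(52 + 23))*1437 = ((1/2)*(-23)*75)*1437 = -1725/2*1437 = -2478825/2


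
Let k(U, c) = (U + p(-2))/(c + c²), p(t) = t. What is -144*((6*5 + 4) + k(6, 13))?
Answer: -445824/91 ≈ -4899.2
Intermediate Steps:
k(U, c) = (-2 + U)/(c + c²) (k(U, c) = (U - 2)/(c + c²) = (-2 + U)/(c + c²))
-144*((6*5 + 4) + k(6, 13)) = -144*((6*5 + 4) + (-2 + 6)/(13*(1 + 13))) = -144*((30 + 4) + (1/13)*4/14) = -144*(34 + (1/13)*(1/14)*4) = -144*(34 + 2/91) = -144*3096/91 = -445824/91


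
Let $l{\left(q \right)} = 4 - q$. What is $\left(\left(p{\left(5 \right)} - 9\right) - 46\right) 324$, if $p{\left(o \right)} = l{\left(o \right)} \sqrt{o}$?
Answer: $-17820 - 324 \sqrt{5} \approx -18545.0$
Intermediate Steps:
$p{\left(o \right)} = \sqrt{o} \left(4 - o\right)$ ($p{\left(o \right)} = \left(4 - o\right) \sqrt{o} = \sqrt{o} \left(4 - o\right)$)
$\left(\left(p{\left(5 \right)} - 9\right) - 46\right) 324 = \left(\left(\sqrt{5} \left(4 - 5\right) - 9\right) - 46\right) 324 = \left(\left(\sqrt{5} \left(-1\right) - 9\right) - 46\right) 324 = \left(\left(- \sqrt{5} - 9\right) - 46\right) 324 = \left(\left(-9 - \sqrt{5}\right) - 46\right) 324 = \left(-55 - \sqrt{5}\right) 324 = -17820 - 324 \sqrt{5}$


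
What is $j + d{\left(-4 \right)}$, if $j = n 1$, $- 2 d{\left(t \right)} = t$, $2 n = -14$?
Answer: $-5$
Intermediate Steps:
$n = -7$ ($n = \frac{1}{2} \left(-14\right) = -7$)
$d{\left(t \right)} = - \frac{t}{2}$
$j = -7$ ($j = \left(-7\right) 1 = -7$)
$j + d{\left(-4 \right)} = -7 - -2 = -7 + 2 = -5$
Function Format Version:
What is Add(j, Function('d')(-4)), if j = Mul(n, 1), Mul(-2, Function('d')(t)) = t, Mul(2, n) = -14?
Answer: -5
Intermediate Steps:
n = -7 (n = Mul(Rational(1, 2), -14) = -7)
Function('d')(t) = Mul(Rational(-1, 2), t)
j = -7 (j = Mul(-7, 1) = -7)
Add(j, Function('d')(-4)) = Add(-7, Mul(Rational(-1, 2), -4)) = Add(-7, 2) = -5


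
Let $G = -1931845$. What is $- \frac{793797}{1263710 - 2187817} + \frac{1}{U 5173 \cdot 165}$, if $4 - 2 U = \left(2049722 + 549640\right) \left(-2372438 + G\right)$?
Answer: $\frac{3790298937208374853733732}{4412515769103208578648375} \approx 0.85899$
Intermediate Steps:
$U = 5594194833725$ ($U = 2 - \frac{\left(2049722 + 549640\right) \left(-2372438 - 1931845\right)}{2} = 2 - \frac{2599362 \left(-4304283\right)}{2} = 2 - -5594194833723 = 2 + 5594194833723 = 5594194833725$)
$- \frac{793797}{1263710 - 2187817} + \frac{1}{U 5173 \cdot 165} = - \frac{793797}{1263710 - 2187817} + \frac{1}{5594194833725 \cdot 5173 \cdot 165} = - \frac{793797}{1263710 - 2187817} + \frac{1}{5594194833725 \cdot 853545} = - \frac{793797}{-924107} + \frac{1}{5594194833725} \cdot \frac{1}{853545} = \left(-793797\right) \left(- \frac{1}{924107}\right) + \frac{1}{4774897029351805125} = \frac{793797}{924107} + \frac{1}{4774897029351805125} = \frac{3790298937208374853733732}{4412515769103208578648375}$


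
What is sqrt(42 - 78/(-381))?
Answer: 4*sqrt(42545)/127 ≈ 6.4965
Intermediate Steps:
sqrt(42 - 78/(-381)) = sqrt(42 - 78*(-1/381)) = sqrt(42 + 26/127) = sqrt(5360/127) = 4*sqrt(42545)/127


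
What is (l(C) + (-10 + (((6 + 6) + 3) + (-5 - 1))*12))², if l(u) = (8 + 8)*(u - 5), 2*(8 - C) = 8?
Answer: 6724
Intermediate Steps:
C = 4 (C = 8 - ½*8 = 8 - 4 = 4)
l(u) = -80 + 16*u (l(u) = 16*(-5 + u) = -80 + 16*u)
(l(C) + (-10 + (((6 + 6) + 3) + (-5 - 1))*12))² = ((-80 + 16*4) + (-10 + (((6 + 6) + 3) + (-5 - 1))*12))² = ((-80 + 64) + (-10 + ((12 + 3) - 6)*12))² = (-16 + (-10 + (15 - 6)*12))² = (-16 + (-10 + 9*12))² = (-16 + (-10 + 108))² = (-16 + 98)² = 82² = 6724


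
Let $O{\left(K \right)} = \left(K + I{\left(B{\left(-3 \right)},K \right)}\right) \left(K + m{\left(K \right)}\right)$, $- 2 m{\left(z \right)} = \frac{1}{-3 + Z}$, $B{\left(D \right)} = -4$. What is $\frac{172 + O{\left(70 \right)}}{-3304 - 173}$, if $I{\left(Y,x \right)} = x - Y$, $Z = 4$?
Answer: $- \frac{10180}{3477} \approx -2.9278$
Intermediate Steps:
$m{\left(z \right)} = - \frac{1}{2}$ ($m{\left(z \right)} = - \frac{1}{2 \left(-3 + 4\right)} = - \frac{1}{2 \cdot 1} = \left(- \frac{1}{2}\right) 1 = - \frac{1}{2}$)
$O{\left(K \right)} = \left(4 + 2 K\right) \left(- \frac{1}{2} + K\right)$ ($O{\left(K \right)} = \left(K + \left(K - -4\right)\right) \left(K - \frac{1}{2}\right) = \left(K + \left(K + 4\right)\right) \left(- \frac{1}{2} + K\right) = \left(K + \left(4 + K\right)\right) \left(- \frac{1}{2} + K\right) = \left(4 + 2 K\right) \left(- \frac{1}{2} + K\right)$)
$\frac{172 + O{\left(70 \right)}}{-3304 - 173} = \frac{172 + \left(-2 + 2 \cdot 70^{2} + 3 \cdot 70\right)}{-3304 - 173} = \frac{172 + \left(-2 + 2 \cdot 4900 + 210\right)}{-3477} = \left(172 + \left(-2 + 9800 + 210\right)\right) \left(- \frac{1}{3477}\right) = \left(172 + 10008\right) \left(- \frac{1}{3477}\right) = 10180 \left(- \frac{1}{3477}\right) = - \frac{10180}{3477}$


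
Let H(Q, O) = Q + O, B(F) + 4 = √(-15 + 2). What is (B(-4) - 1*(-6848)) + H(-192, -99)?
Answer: 6553 + I*√13 ≈ 6553.0 + 3.6056*I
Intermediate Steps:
B(F) = -4 + I*√13 (B(F) = -4 + √(-15 + 2) = -4 + √(-13) = -4 + I*√13)
H(Q, O) = O + Q
(B(-4) - 1*(-6848)) + H(-192, -99) = ((-4 + I*√13) - 1*(-6848)) + (-99 - 192) = ((-4 + I*√13) + 6848) - 291 = (6844 + I*√13) - 291 = 6553 + I*√13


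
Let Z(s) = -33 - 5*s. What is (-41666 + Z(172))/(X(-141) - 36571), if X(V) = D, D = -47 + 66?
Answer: 42559/36552 ≈ 1.1643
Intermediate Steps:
Z(s) = -33 - 5*s
D = 19
X(V) = 19
(-41666 + Z(172))/(X(-141) - 36571) = (-41666 + (-33 - 5*172))/(19 - 36571) = (-41666 + (-33 - 860))/(-36552) = (-41666 - 893)*(-1/36552) = -42559*(-1/36552) = 42559/36552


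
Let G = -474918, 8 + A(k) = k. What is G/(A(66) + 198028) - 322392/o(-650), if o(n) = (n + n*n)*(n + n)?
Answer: -16273971528018/6789459551875 ≈ -2.3969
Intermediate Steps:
A(k) = -8 + k
o(n) = 2*n*(n + n²) (o(n) = (n + n²)*(2*n) = 2*n*(n + n²))
G/(A(66) + 198028) - 322392/o(-650) = -474918/((-8 + 66) + 198028) - 322392*1/(845000*(1 - 650)) = -474918/(58 + 198028) - 322392/(2*422500*(-649)) = -474918/198086 - 322392/(-548405000) = -474918*1/198086 - 322392*(-1/548405000) = -237459/99043 + 40299/68550625 = -16273971528018/6789459551875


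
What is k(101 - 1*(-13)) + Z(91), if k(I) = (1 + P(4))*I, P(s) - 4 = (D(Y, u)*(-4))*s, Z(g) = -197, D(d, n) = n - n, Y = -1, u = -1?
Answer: 373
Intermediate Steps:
D(d, n) = 0
P(s) = 4 (P(s) = 4 + (0*(-4))*s = 4 + 0*s = 4 + 0 = 4)
k(I) = 5*I (k(I) = (1 + 4)*I = 5*I)
k(101 - 1*(-13)) + Z(91) = 5*(101 - 1*(-13)) - 197 = 5*(101 + 13) - 197 = 5*114 - 197 = 570 - 197 = 373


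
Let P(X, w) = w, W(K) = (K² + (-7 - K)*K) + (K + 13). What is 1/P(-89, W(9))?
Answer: -1/41 ≈ -0.024390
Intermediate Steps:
W(K) = 13 + K + K² + K*(-7 - K) (W(K) = (K² + K*(-7 - K)) + (13 + K) = 13 + K + K² + K*(-7 - K))
1/P(-89, W(9)) = 1/(13 - 6*9) = 1/(13 - 54) = 1/(-41) = -1/41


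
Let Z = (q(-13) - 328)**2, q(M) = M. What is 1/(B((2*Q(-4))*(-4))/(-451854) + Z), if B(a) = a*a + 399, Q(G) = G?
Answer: 451854/52542033551 ≈ 8.5999e-6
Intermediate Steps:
B(a) = 399 + a**2 (B(a) = a**2 + 399 = 399 + a**2)
Z = 116281 (Z = (-13 - 328)**2 = (-341)**2 = 116281)
1/(B((2*Q(-4))*(-4))/(-451854) + Z) = 1/((399 + ((2*(-4))*(-4))**2)/(-451854) + 116281) = 1/((399 + (-8*(-4))**2)*(-1/451854) + 116281) = 1/((399 + 32**2)*(-1/451854) + 116281) = 1/((399 + 1024)*(-1/451854) + 116281) = 1/(1423*(-1/451854) + 116281) = 1/(-1423/451854 + 116281) = 1/(52542033551/451854) = 451854/52542033551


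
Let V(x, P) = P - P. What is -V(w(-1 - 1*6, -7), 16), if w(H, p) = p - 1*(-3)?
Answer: 0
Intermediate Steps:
w(H, p) = 3 + p (w(H, p) = p + 3 = 3 + p)
V(x, P) = 0
-V(w(-1 - 1*6, -7), 16) = -1*0 = 0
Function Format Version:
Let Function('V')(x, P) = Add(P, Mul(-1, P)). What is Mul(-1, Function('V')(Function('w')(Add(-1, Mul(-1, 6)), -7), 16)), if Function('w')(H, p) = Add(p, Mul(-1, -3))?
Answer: 0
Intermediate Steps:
Function('w')(H, p) = Add(3, p) (Function('w')(H, p) = Add(p, 3) = Add(3, p))
Function('V')(x, P) = 0
Mul(-1, Function('V')(Function('w')(Add(-1, Mul(-1, 6)), -7), 16)) = Mul(-1, 0) = 0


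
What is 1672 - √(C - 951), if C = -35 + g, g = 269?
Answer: 1672 - I*√717 ≈ 1672.0 - 26.777*I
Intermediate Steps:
C = 234 (C = -35 + 269 = 234)
1672 - √(C - 951) = 1672 - √(234 - 951) = 1672 - √(-717) = 1672 - I*√717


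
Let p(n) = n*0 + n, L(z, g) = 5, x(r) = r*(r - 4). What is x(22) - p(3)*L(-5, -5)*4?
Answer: 336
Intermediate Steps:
x(r) = r*(-4 + r)
p(n) = n (p(n) = 0 + n = n)
x(22) - p(3)*L(-5, -5)*4 = 22*(-4 + 22) - 3*5*4 = 22*18 - 15*4 = 396 - 1*60 = 396 - 60 = 336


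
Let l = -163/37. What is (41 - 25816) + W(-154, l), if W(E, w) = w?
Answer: -953838/37 ≈ -25779.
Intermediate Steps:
l = -163/37 (l = -163*1/37 = -163/37 ≈ -4.4054)
(41 - 25816) + W(-154, l) = (41 - 25816) - 163/37 = -25775 - 163/37 = -953838/37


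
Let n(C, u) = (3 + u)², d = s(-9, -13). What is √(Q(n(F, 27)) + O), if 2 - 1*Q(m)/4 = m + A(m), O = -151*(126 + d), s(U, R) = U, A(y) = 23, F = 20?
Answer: I*√21351 ≈ 146.12*I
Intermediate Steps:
d = -9
O = -17667 (O = -151*(126 - 9) = -151*117 = -17667)
Q(m) = -84 - 4*m (Q(m) = 8 - 4*(m + 23) = 8 - 4*(23 + m) = 8 + (-92 - 4*m) = -84 - 4*m)
√(Q(n(F, 27)) + O) = √((-84 - 4*(3 + 27)²) - 17667) = √((-84 - 4*30²) - 17667) = √((-84 - 4*900) - 17667) = √((-84 - 3600) - 17667) = √(-3684 - 17667) = √(-21351) = I*√21351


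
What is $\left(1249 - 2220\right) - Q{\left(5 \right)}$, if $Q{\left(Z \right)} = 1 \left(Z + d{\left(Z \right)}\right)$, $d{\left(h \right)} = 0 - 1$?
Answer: $-975$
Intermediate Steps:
$d{\left(h \right)} = -1$
$Q{\left(Z \right)} = -1 + Z$ ($Q{\left(Z \right)} = 1 \left(Z - 1\right) = 1 \left(-1 + Z\right) = -1 + Z$)
$\left(1249 - 2220\right) - Q{\left(5 \right)} = \left(1249 - 2220\right) - \left(-1 + 5\right) = -971 - 4 = -975$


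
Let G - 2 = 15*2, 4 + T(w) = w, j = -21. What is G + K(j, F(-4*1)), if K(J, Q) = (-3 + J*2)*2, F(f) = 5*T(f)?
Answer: -58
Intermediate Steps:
T(w) = -4 + w
G = 32 (G = 2 + 15*2 = 2 + 30 = 32)
F(f) = -20 + 5*f (F(f) = 5*(-4 + f) = -20 + 5*f)
K(J, Q) = -6 + 4*J (K(J, Q) = (-3 + 2*J)*2 = -6 + 4*J)
G + K(j, F(-4*1)) = 32 + (-6 + 4*(-21)) = 32 + (-6 - 84) = 32 - 90 = -58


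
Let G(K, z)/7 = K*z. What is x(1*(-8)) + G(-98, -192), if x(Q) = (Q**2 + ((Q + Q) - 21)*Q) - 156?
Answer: 131916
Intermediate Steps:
G(K, z) = 7*K*z (G(K, z) = 7*(K*z) = 7*K*z)
x(Q) = -156 + Q**2 + Q*(-21 + 2*Q) (x(Q) = (Q**2 + (2*Q - 21)*Q) - 156 = (Q**2 + (-21 + 2*Q)*Q) - 156 = (Q**2 + Q*(-21 + 2*Q)) - 156 = -156 + Q**2 + Q*(-21 + 2*Q))
x(1*(-8)) + G(-98, -192) = (-156 - 21*(-8) + 3*(1*(-8))**2) + 7*(-98)*(-192) = (-156 - 21*(-8) + 3*(-8)**2) + 131712 = (-156 + 168 + 3*64) + 131712 = (-156 + 168 + 192) + 131712 = 204 + 131712 = 131916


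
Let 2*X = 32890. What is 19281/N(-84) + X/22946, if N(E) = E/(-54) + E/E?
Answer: 362015879/47978 ≈ 7545.5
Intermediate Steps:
X = 16445 (X = (½)*32890 = 16445)
N(E) = 1 - E/54 (N(E) = E*(-1/54) + 1 = -E/54 + 1 = 1 - E/54)
19281/N(-84) + X/22946 = 19281/(1 - 1/54*(-84)) + 16445/22946 = 19281/(1 + 14/9) + 16445*(1/22946) = 19281/(23/9) + 1495/2086 = 19281*(9/23) + 1495/2086 = 173529/23 + 1495/2086 = 362015879/47978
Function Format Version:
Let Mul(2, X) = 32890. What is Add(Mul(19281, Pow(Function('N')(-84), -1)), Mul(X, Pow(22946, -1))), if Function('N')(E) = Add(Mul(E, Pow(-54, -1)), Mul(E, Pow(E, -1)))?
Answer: Rational(362015879, 47978) ≈ 7545.5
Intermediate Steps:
X = 16445 (X = Mul(Rational(1, 2), 32890) = 16445)
Function('N')(E) = Add(1, Mul(Rational(-1, 54), E)) (Function('N')(E) = Add(Mul(E, Rational(-1, 54)), 1) = Add(Mul(Rational(-1, 54), E), 1) = Add(1, Mul(Rational(-1, 54), E)))
Add(Mul(19281, Pow(Function('N')(-84), -1)), Mul(X, Pow(22946, -1))) = Add(Mul(19281, Pow(Add(1, Mul(Rational(-1, 54), -84)), -1)), Mul(16445, Pow(22946, -1))) = Add(Mul(19281, Pow(Add(1, Rational(14, 9)), -1)), Mul(16445, Rational(1, 22946))) = Add(Mul(19281, Pow(Rational(23, 9), -1)), Rational(1495, 2086)) = Add(Mul(19281, Rational(9, 23)), Rational(1495, 2086)) = Add(Rational(173529, 23), Rational(1495, 2086)) = Rational(362015879, 47978)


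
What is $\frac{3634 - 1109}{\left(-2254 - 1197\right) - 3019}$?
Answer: $- \frac{505}{1294} \approx -0.39026$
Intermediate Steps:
$\frac{3634 - 1109}{\left(-2254 - 1197\right) - 3019} = \frac{2525}{-3451 - 3019} = \frac{2525}{-6470} = 2525 \left(- \frac{1}{6470}\right) = - \frac{505}{1294}$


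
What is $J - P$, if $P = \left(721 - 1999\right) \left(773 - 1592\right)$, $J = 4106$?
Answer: $-1042576$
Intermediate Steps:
$P = 1046682$ ($P = \left(-1278\right) \left(-819\right) = 1046682$)
$J - P = 4106 - 1046682 = -1042576$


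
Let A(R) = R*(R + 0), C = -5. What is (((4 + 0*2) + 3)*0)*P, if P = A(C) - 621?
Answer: 0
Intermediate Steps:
A(R) = R² (A(R) = R*R = R²)
P = -596 (P = (-5)² - 621 = 25 - 621 = -596)
(((4 + 0*2) + 3)*0)*P = (((4 + 0*2) + 3)*0)*(-596) = (((4 + 0) + 3)*0)*(-596) = ((4 + 3)*0)*(-596) = (7*0)*(-596) = 0*(-596) = 0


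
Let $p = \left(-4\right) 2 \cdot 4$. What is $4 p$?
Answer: $-128$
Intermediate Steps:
$p = -32$ ($p = \left(-8\right) 4 = -32$)
$4 p = 4 \left(-32\right) = -128$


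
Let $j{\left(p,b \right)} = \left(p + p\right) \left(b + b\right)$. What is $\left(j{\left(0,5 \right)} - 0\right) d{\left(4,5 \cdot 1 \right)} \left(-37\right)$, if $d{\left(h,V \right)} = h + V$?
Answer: $0$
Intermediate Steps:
$j{\left(p,b \right)} = 4 b p$ ($j{\left(p,b \right)} = 2 p 2 b = 4 b p$)
$d{\left(h,V \right)} = V + h$
$\left(j{\left(0,5 \right)} - 0\right) d{\left(4,5 \cdot 1 \right)} \left(-37\right) = \left(4 \cdot 5 \cdot 0 - 0\right) \left(5 \cdot 1 + 4\right) \left(-37\right) = \left(0 + 0\right) \left(5 + 4\right) \left(-37\right) = 0 \cdot 9 \left(-37\right) = 0 \left(-37\right) = 0$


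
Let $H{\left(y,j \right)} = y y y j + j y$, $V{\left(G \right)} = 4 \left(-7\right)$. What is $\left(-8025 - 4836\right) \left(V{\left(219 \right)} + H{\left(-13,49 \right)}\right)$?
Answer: $1393077798$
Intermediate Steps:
$V{\left(G \right)} = -28$
$H{\left(y,j \right)} = j y + j y^{3}$ ($H{\left(y,j \right)} = y^{2} y j + j y = y^{3} j + j y = j y^{3} + j y = j y + j y^{3}$)
$\left(-8025 - 4836\right) \left(V{\left(219 \right)} + H{\left(-13,49 \right)}\right) = \left(-8025 - 4836\right) \left(-28 + 49 \left(-13\right) \left(1 + \left(-13\right)^{2}\right)\right) = - 12861 \left(-28 + 49 \left(-13\right) \left(1 + 169\right)\right) = - 12861 \left(-28 + 49 \left(-13\right) 170\right) = - 12861 \left(-28 - 108290\right) = \left(-12861\right) \left(-108318\right) = 1393077798$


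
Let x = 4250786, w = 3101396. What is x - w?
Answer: 1149390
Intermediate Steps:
x - w = 4250786 - 1*3101396 = 4250786 - 3101396 = 1149390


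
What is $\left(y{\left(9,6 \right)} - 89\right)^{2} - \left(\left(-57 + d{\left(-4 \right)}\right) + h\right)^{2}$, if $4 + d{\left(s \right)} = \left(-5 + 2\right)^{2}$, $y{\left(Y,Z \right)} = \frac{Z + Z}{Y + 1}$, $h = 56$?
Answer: $\frac{192321}{25} \approx 7692.8$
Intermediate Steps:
$y{\left(Y,Z \right)} = \frac{2 Z}{1 + Y}$
$d{\left(s \right)} = 5$ ($d{\left(s \right)} = -4 + \left(-5 + 2\right)^{2} = -4 + \left(-3\right)^{2} = -4 + 9 = 5$)
$\left(y{\left(9,6 \right)} - 89\right)^{2} - \left(\left(-57 + d{\left(-4 \right)}\right) + h\right)^{2} = \left(2 \cdot 6 \frac{1}{1 + 9} - 89\right)^{2} - \left(\left(-57 + 5\right) + 56\right)^{2} = \left(2 \cdot 6 \cdot \frac{1}{10} - 89\right)^{2} - \left(-52 + 56\right)^{2} = \left(2 \cdot 6 \cdot \frac{1}{10} - 89\right)^{2} - 4^{2} = \left(\frac{6}{5} - 89\right)^{2} - 16 = \left(- \frac{439}{5}\right)^{2} - 16 = \frac{192721}{25} - 16 = \frac{192321}{25}$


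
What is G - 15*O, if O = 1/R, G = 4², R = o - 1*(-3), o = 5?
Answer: 113/8 ≈ 14.125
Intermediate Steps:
R = 8 (R = 5 - 1*(-3) = 5 + 3 = 8)
G = 16
O = ⅛ (O = 1/8 = ⅛ ≈ 0.12500)
G - 15*O = 16 - 15*⅛ = 16 - 15/8 = 113/8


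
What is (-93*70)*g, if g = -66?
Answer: 429660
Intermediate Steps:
(-93*70)*g = -93*70*(-66) = -6510*(-66) = 429660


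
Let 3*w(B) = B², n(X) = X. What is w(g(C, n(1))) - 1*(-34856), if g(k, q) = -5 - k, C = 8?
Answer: 104737/3 ≈ 34912.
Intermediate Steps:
w(B) = B²/3
w(g(C, n(1))) - 1*(-34856) = (-5 - 1*8)²/3 - 1*(-34856) = (-5 - 8)²/3 + 34856 = (⅓)*(-13)² + 34856 = (⅓)*169 + 34856 = 169/3 + 34856 = 104737/3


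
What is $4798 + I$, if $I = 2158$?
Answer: $6956$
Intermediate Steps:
$4798 + I = 4798 + 2158 = 6956$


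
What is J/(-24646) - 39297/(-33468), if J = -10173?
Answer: 218163971/137475388 ≈ 1.5869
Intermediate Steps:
J/(-24646) - 39297/(-33468) = -10173/(-24646) - 39297/(-33468) = -10173*(-1/24646) - 39297*(-1/33468) = 10173/24646 + 13099/11156 = 218163971/137475388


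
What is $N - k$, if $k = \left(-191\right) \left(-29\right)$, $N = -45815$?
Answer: $-51354$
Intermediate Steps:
$k = 5539$
$N - k = -45815 - 5539 = -51354$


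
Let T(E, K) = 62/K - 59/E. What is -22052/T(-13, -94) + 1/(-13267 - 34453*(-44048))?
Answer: -566429441522999/99633404544 ≈ -5685.1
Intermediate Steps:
T(E, K) = -59/E + 62/K
-22052/T(-13, -94) + 1/(-13267 - 34453*(-44048)) = -22052/(-59/(-13) + 62/(-94)) + 1/(-13267 - 34453*(-44048)) = -22052/(-59*(-1/13) + 62*(-1/94)) - 1/44048/(-47720) = -22052/(59/13 - 31/47) - 1/47720*(-1/44048) = -22052/2370/611 + 1/2101970560 = -22052*611/2370 + 1/2101970560 = -6736886/1185 + 1/2101970560 = -566429441522999/99633404544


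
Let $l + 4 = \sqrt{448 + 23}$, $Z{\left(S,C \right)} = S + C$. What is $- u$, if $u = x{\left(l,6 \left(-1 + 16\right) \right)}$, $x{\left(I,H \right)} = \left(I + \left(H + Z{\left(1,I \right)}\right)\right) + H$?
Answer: $-173 - 2 \sqrt{471} \approx -216.41$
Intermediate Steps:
$Z{\left(S,C \right)} = C + S$
$l = -4 + \sqrt{471}$ ($l = -4 + \sqrt{448 + 23} = -4 + \sqrt{471} \approx 17.703$)
$x{\left(I,H \right)} = 1 + 2 H + 2 I$ ($x{\left(I,H \right)} = \left(I + \left(H + \left(I + 1\right)\right)\right) + H = \left(I + \left(H + \left(1 + I\right)\right)\right) + H = \left(I + \left(1 + H + I\right)\right) + H = \left(1 + H + 2 I\right) + H = 1 + 2 H + 2 I$)
$u = 173 + 2 \sqrt{471}$ ($u = 1 + 2 \cdot 6 \left(-1 + 16\right) + 2 \left(-4 + \sqrt{471}\right) = 1 + 2 \cdot 6 \cdot 15 - \left(8 - 2 \sqrt{471}\right) = 1 + 2 \cdot 90 - \left(8 - 2 \sqrt{471}\right) = 1 + 180 - \left(8 - 2 \sqrt{471}\right) = 173 + 2 \sqrt{471} \approx 216.41$)
$- u = - (173 + 2 \sqrt{471}) = -173 - 2 \sqrt{471}$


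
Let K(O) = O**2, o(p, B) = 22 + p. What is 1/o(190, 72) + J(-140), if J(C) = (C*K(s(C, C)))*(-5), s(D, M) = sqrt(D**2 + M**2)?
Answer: 5817280001/212 ≈ 2.7440e+7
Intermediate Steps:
J(C) = -10*C**3 (J(C) = (C*(sqrt(C**2 + C**2))**2)*(-5) = (C*(sqrt(2*C**2))**2)*(-5) = (C*(sqrt(2)*sqrt(C**2))**2)*(-5) = (C*(2*C**2))*(-5) = (2*C**3)*(-5) = -10*C**3)
1/o(190, 72) + J(-140) = 1/(22 + 190) - 10*(-140)**3 = 1/212 - 10*(-2744000) = 1/212 + 27440000 = 5817280001/212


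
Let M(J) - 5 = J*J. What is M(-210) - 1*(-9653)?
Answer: 53758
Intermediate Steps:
M(J) = 5 + J² (M(J) = 5 + J*J = 5 + J²)
M(-210) - 1*(-9653) = (5 + (-210)²) - 1*(-9653) = (5 + 44100) + 9653 = 44105 + 9653 = 53758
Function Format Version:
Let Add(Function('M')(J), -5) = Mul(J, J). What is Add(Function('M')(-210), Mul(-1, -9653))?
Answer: 53758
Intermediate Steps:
Function('M')(J) = Add(5, Pow(J, 2)) (Function('M')(J) = Add(5, Mul(J, J)) = Add(5, Pow(J, 2)))
Add(Function('M')(-210), Mul(-1, -9653)) = Add(Add(5, Pow(-210, 2)), Mul(-1, -9653)) = Add(Add(5, 44100), 9653) = Add(44105, 9653) = 53758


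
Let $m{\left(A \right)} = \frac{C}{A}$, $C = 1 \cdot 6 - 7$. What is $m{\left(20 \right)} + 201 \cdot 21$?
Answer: $\frac{84419}{20} \approx 4221.0$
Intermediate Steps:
$C = -1$ ($C = 6 - 7 = -1$)
$m{\left(A \right)} = - \frac{1}{A}$
$m{\left(20 \right)} + 201 \cdot 21 = - \frac{1}{20} + 201 \cdot 21 = \left(-1\right) \frac{1}{20} + 4221 = - \frac{1}{20} + 4221 = \frac{84419}{20}$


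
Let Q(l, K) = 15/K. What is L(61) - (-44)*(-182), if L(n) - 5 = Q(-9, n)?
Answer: -488168/61 ≈ -8002.8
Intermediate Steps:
L(n) = 5 + 15/n
L(61) - (-44)*(-182) = (5 + 15/61) - (-44)*(-182) = (5 + 15*(1/61)) - 1*8008 = (5 + 15/61) - 8008 = 320/61 - 8008 = -488168/61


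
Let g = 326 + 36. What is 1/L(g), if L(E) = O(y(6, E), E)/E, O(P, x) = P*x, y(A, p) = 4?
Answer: 1/4 ≈ 0.25000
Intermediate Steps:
g = 362
L(E) = 4 (L(E) = (4*E)/E = 4)
1/L(g) = 1/4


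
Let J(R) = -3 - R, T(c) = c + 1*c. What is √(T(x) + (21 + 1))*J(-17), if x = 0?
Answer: 14*√22 ≈ 65.666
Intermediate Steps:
T(c) = 2*c (T(c) = c + c = 2*c)
√(T(x) + (21 + 1))*J(-17) = √(2*0 + (21 + 1))*(-3 - 1*(-17)) = √(0 + 22)*(-3 + 17) = √22*14 = 14*√22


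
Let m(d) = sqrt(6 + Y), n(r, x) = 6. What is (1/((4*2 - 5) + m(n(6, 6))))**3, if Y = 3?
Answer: 1/216 ≈ 0.0046296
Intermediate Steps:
m(d) = 3 (m(d) = sqrt(6 + 3) = sqrt(9) = 3)
(1/((4*2 - 5) + m(n(6, 6))))**3 = (1/((4*2 - 5) + 3))**3 = (1/((8 - 5) + 3))**3 = (1/(3 + 3))**3 = (1/6)**3 = 1/216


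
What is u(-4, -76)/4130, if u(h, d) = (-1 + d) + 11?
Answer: -33/2065 ≈ -0.015981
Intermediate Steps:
u(h, d) = 10 + d
u(-4, -76)/4130 = (10 - 76)/4130 = -66*1/4130 = -33/2065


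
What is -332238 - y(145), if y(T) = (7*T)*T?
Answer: -479413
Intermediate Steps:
y(T) = 7*T**2
-332238 - y(145) = -332238 - 7*145**2 = -332238 - 7*21025 = -332238 - 1*147175 = -332238 - 147175 = -479413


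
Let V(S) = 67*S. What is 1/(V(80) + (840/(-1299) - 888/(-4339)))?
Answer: 1878787/10069467904 ≈ 0.00018658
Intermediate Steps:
1/(V(80) + (840/(-1299) - 888/(-4339))) = 1/(67*80 + (840/(-1299) - 888/(-4339))) = 1/(5360 + (840*(-1/1299) - 888*(-1/4339))) = 1/(5360 + (-280/433 + 888/4339)) = 1/(5360 - 830416/1878787) = 1/(10069467904/1878787) = 1878787/10069467904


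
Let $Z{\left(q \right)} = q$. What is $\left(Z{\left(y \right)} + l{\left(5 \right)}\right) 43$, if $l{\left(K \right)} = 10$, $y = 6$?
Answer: $688$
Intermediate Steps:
$\left(Z{\left(y \right)} + l{\left(5 \right)}\right) 43 = \left(6 + 10\right) 43 = 16 \cdot 43 = 688$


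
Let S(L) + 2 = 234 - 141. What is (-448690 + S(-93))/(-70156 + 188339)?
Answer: -448599/118183 ≈ -3.7958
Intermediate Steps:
S(L) = 91 (S(L) = -2 + (234 - 141) = -2 + 93 = 91)
(-448690 + S(-93))/(-70156 + 188339) = (-448690 + 91)/(-70156 + 188339) = -448599/118183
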